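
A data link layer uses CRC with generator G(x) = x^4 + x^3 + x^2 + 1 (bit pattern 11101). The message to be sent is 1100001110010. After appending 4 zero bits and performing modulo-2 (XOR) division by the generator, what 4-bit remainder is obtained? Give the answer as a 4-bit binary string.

Append 4 zeros: 11000011100100000. Divide by 11101 (XOR where the leading bit is 1):
  pos 0: 11000 XOR 11101 = 00101
  pos 2: 10101 XOR 11101 = 01000
  pos 3: 10001 XOR 11101 = 01100
  pos 4: 11001 XOR 11101 = 00100
  pos 6: 10000 XOR 11101 = 01101
  pos 7: 11011 XOR 11101 = 00110
  pos 9: 11000 XOR 11101 = 00101
  pos 11: 10100 XOR 11101 = 01001
  pos 12: 10010 XOR 11101 = 01111
Remainder (last 4 bits) = 1111. This is the CRC / FCS.

1111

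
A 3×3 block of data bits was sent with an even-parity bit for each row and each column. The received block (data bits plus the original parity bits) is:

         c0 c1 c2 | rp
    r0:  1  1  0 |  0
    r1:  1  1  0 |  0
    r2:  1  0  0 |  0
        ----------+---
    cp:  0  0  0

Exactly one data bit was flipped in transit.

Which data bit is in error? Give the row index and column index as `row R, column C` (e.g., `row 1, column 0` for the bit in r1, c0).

row 2, column 0

Recompute each row's even parity and compare to rp:
  r0: data parity 0, sent rp 0 → ok
  r1: data parity 0, sent rp 0 → ok
  r2: data parity 1, sent rp 0 → mismatch
Recompute each column's even parity and compare to cp:
  c0: data parity 1, sent cp 0 → mismatch
  c1: data parity 0, sent cp 0 → ok
  c2: data parity 0, sent cp 0 → ok
Exactly one row (r2) and one column (c0) fail → the flipped bit is at their intersection.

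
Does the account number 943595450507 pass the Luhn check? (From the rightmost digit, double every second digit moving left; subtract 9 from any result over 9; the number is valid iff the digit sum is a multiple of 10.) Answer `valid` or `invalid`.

From the right, keep odd positions and double even positions (subtract 9 from any doubled value over 9):
  doubled (positions 2,4,...): 0 0 8 9 6 9 → sum 32
  kept (positions 1,3,...): 7 5 5 5 5 4 → sum 31
Total = 63.
63 mod 10 = 3, so the number is invalid.

invalid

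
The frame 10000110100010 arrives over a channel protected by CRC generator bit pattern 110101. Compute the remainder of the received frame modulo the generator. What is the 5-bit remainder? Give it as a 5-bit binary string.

Modulo-2 division of 10000110100010 by 110101:
  pos 0: 100001 XOR 110101 = 010100
  pos 1: 101001 XOR 110101 = 011100
  pos 2: 111000 XOR 110101 = 001101
  pos 4: 110110 XOR 110101 = 000011
  pos 8: 110010 XOR 110101 = 000111
Remainder = 00111 (nonzero — an error is detected).

00111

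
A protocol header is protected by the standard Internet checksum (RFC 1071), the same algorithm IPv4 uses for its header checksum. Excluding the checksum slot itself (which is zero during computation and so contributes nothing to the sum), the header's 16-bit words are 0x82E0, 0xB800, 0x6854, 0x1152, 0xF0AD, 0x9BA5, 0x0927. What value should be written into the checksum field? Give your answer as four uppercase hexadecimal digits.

One's-complement addition (fold any carry out of bit 15 back into bit 0):
  0x82E0 + 0xB800 = 0x13AE0 → wrap carry → 0x3AE1
  0x3AE1 + 0x6854 = 0x0A335
  0xA335 + 0x1152 = 0x0B487
  0xB487 + 0xF0AD = 0x1A534 → wrap carry → 0xA535
  0xA535 + 0x9BA5 = 0x140DA → wrap carry → 0x40DB
  0x40DB + 0x0927 = 0x04A02
One's-complement sum = 0x4A02.
Checksum = ~0x4A02 & 0xFFFF = 0xB5FD.

B5FD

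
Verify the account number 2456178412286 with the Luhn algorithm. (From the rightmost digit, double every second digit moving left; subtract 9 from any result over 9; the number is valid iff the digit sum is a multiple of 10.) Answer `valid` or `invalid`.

From the right, keep odd positions and double even positions (subtract 9 from any doubled value over 9):
  doubled (positions 2,4,...): 7 4 8 5 3 8 → sum 35
  kept (positions 1,3,...): 6 2 1 8 1 5 2 → sum 25
Total = 60.
60 mod 10 = 0, so the number is valid.

valid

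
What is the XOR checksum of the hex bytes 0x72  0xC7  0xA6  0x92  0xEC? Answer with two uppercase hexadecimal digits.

XOR the bytes together:
  start with 0x72
  0x72 ⊕ 0xC7 = 0xB5
  0xB5 ⊕ 0xA6 = 0x13
  0x13 ⊕ 0x92 = 0x81
  0x81 ⊕ 0xEC = 0x6D

6D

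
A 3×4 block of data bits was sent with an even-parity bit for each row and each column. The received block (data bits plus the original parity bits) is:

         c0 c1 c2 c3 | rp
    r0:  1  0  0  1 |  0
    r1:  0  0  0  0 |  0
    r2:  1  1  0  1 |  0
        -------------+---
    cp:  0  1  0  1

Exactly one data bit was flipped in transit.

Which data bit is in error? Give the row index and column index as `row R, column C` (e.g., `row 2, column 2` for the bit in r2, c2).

Recompute each row's even parity and compare to rp:
  r0: data parity 0, sent rp 0 → ok
  r1: data parity 0, sent rp 0 → ok
  r2: data parity 1, sent rp 0 → mismatch
Recompute each column's even parity and compare to cp:
  c0: data parity 0, sent cp 0 → ok
  c1: data parity 1, sent cp 1 → ok
  c2: data parity 0, sent cp 0 → ok
  c3: data parity 0, sent cp 1 → mismatch
Exactly one row (r2) and one column (c3) fail → the flipped bit is at their intersection.

row 2, column 3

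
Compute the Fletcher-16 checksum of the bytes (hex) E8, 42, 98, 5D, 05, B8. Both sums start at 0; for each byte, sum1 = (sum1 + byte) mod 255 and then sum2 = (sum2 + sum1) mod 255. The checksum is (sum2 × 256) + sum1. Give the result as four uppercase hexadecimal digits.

FDDE

Running sums (mod 255):
  after byte 0 (E8): sum1=232, sum2=232
  after byte 1 (42): sum1=43, sum2=20
  after byte 2 (98): sum1=195, sum2=215
  after byte 3 (5D): sum1=33, sum2=248
  after byte 4 (05): sum1=38, sum2=31
  after byte 5 (B8): sum1=222, sum2=253
Checksum = sum2·256 + sum1 = 253·256 + 222 = 64990 = 0xFDDE.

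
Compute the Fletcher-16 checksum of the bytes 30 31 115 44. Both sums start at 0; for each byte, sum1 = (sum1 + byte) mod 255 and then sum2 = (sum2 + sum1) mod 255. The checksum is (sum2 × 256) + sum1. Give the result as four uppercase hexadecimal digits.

Running sums (mod 255):
  after byte 0 (30): sum1=30, sum2=30
  after byte 1 (31): sum1=61, sum2=91
  after byte 2 (115): sum1=176, sum2=12
  after byte 3 (44): sum1=220, sum2=232
Checksum = sum2·256 + sum1 = 232·256 + 220 = 59612 = 0xE8DC.

E8DC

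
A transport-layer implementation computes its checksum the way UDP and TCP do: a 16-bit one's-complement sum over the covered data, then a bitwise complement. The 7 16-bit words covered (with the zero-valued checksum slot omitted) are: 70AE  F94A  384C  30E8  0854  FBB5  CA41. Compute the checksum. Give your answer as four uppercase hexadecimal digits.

5E86

One's-complement addition (fold any carry out of bit 15 back into bit 0):
  0x70AE + 0xF94A = 0x169F8 → wrap carry → 0x69F9
  0x69F9 + 0x384C = 0x0A245
  0xA245 + 0x30E8 = 0x0D32D
  0xD32D + 0x0854 = 0x0DB81
  0xDB81 + 0xFBB5 = 0x1D736 → wrap carry → 0xD737
  0xD737 + 0xCA41 = 0x1A178 → wrap carry → 0xA179
One's-complement sum = 0xA179.
Checksum = ~0xA179 & 0xFFFF = 0x5E86.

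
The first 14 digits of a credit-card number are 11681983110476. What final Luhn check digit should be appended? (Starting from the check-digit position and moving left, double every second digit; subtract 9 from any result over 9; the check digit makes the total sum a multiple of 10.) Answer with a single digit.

Partial digits right→left: 6 7 4 0 1 1 3 8 9 1 8 6 1 1
Double every second digit counting from the check-digit position (so the 1st, 3rd, 5th, ... of the partial from the right).
  doubled (with −9 where >9): 3 8 2 6 9 7 2 → sum 37
  kept as-is: 7 0 1 8 1 6 1 → sum 24
Total = 37 + 24 = 61.
Check digit = (10 − (61 mod 10)) mod 10 = 9.

9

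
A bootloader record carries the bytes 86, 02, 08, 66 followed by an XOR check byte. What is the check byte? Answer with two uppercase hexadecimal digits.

EA

XOR the bytes together:
  start with 0x86
  0x86 ⊕ 0x02 = 0x84
  0x84 ⊕ 0x08 = 0x8C
  0x8C ⊕ 0x66 = 0xEA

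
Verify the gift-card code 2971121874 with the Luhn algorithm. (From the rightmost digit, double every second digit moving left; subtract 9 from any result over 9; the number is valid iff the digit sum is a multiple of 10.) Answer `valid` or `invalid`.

invalid

From the right, keep odd positions and double even positions (subtract 9 from any doubled value over 9):
  doubled (positions 2,4,...): 5 2 2 5 4 → sum 18
  kept (positions 1,3,...): 4 8 2 1 9 → sum 24
Total = 42.
42 mod 10 = 2, so the number is invalid.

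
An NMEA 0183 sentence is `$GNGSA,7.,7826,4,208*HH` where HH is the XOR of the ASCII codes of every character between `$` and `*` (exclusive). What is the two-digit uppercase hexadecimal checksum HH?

40

XOR the ASCII codes of the payload characters:
  'G' = 0x47 → acc = 0x47
  'N' = 0x4E → acc = 0x09
  'G' = 0x47 → acc = 0x4E
  'S' = 0x53 → acc = 0x1D
  'A' = 0x41 → acc = 0x5C
  ',' = 0x2C → acc = 0x70
  '7' = 0x37 → acc = 0x47
  '.' = 0x2E → acc = 0x69
  ',' = 0x2C → acc = 0x45
  '7' = 0x37 → acc = 0x72
  '8' = 0x38 → acc = 0x4A
  '2' = 0x32 → acc = 0x78
  '6' = 0x36 → acc = 0x4E
  ',' = 0x2C → acc = 0x62
  '4' = 0x34 → acc = 0x56
  ',' = 0x2C → acc = 0x7A
  '2' = 0x32 → acc = 0x48
  '0' = 0x30 → acc = 0x78
  '8' = 0x38 → acc = 0x40
Checksum = 0x40.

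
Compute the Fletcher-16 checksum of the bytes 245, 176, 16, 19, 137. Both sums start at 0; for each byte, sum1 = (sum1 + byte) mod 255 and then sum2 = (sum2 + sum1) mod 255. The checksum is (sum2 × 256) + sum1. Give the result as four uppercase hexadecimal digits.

7053

Running sums (mod 255):
  after byte 0 (245): sum1=245, sum2=245
  after byte 1 (176): sum1=166, sum2=156
  after byte 2 (16): sum1=182, sum2=83
  after byte 3 (19): sum1=201, sum2=29
  after byte 4 (137): sum1=83, sum2=112
Checksum = sum2·256 + sum1 = 112·256 + 83 = 28755 = 0x7053.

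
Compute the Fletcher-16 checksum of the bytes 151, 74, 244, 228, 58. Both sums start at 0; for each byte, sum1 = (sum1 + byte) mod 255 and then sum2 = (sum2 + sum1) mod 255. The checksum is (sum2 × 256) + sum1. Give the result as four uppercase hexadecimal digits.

Running sums (mod 255):
  after byte 0 (151): sum1=151, sum2=151
  after byte 1 (74): sum1=225, sum2=121
  after byte 2 (244): sum1=214, sum2=80
  after byte 3 (228): sum1=187, sum2=12
  after byte 4 (58): sum1=245, sum2=2
Checksum = sum2·256 + sum1 = 2·256 + 245 = 757 = 0x02F5.

02F5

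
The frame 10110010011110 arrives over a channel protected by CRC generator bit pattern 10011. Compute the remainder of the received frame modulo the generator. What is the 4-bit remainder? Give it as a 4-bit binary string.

Modulo-2 division of 10110010011110 by 10011:
  pos 0: 10110 XOR 10011 = 00101
  pos 2: 10101 XOR 10011 = 00110
  pos 4: 11000 XOR 10011 = 01011
  pos 5: 10111 XOR 10011 = 00100
  pos 7: 10011 XOR 10011 = 00000
Remainder = 0010 (nonzero — an error is detected).

0010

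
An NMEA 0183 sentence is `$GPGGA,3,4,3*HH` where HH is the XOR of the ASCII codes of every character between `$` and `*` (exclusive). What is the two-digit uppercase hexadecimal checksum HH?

XOR the ASCII codes of the payload characters:
  'G' = 0x47 → acc = 0x47
  'P' = 0x50 → acc = 0x17
  'G' = 0x47 → acc = 0x50
  'G' = 0x47 → acc = 0x17
  'A' = 0x41 → acc = 0x56
  ',' = 0x2C → acc = 0x7A
  '3' = 0x33 → acc = 0x49
  ',' = 0x2C → acc = 0x65
  '4' = 0x34 → acc = 0x51
  ',' = 0x2C → acc = 0x7D
  '3' = 0x33 → acc = 0x4E
Checksum = 0x4E.

4E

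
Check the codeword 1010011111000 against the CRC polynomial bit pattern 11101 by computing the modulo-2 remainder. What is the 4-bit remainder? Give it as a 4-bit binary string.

Modulo-2 division of 1010011111000 by 11101:
  pos 0: 10100 XOR 11101 = 01001
  pos 1: 10011 XOR 11101 = 01110
  pos 2: 11101 XOR 11101 = 00000
  pos 7: 11100 XOR 11101 = 00001
Remainder = 0010 (nonzero — an error is detected).

0010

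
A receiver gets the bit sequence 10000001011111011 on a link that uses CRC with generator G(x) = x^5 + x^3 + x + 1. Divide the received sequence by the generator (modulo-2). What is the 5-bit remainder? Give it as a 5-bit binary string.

11111

Modulo-2 division of 10000001011111011 by 101011:
  pos 0: 100000 XOR 101011 = 001011
  pos 2: 101101 XOR 101011 = 000110
  pos 5: 110011 XOR 101011 = 011000
  pos 6: 110001 XOR 101011 = 011010
  pos 7: 110101 XOR 101011 = 011110
  pos 8: 111101 XOR 101011 = 010110
  pos 9: 101100 XOR 101011 = 000111
Remainder = 11111 (nonzero — an error is detected).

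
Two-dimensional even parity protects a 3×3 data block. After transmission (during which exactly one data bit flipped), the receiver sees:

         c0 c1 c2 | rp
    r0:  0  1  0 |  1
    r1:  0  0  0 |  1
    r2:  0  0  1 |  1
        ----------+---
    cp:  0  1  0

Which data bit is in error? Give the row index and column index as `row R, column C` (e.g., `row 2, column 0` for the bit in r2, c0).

Recompute each row's even parity and compare to rp:
  r0: data parity 1, sent rp 1 → ok
  r1: data parity 0, sent rp 1 → mismatch
  r2: data parity 1, sent rp 1 → ok
Recompute each column's even parity and compare to cp:
  c0: data parity 0, sent cp 0 → ok
  c1: data parity 1, sent cp 1 → ok
  c2: data parity 1, sent cp 0 → mismatch
Exactly one row (r1) and one column (c2) fail → the flipped bit is at their intersection.

row 1, column 2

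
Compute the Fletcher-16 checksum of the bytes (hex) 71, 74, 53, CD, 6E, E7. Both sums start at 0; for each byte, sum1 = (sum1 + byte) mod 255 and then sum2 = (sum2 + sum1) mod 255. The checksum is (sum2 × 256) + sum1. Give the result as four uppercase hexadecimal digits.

6A5D

Running sums (mod 255):
  after byte 0 (71): sum1=113, sum2=113
  after byte 1 (74): sum1=229, sum2=87
  after byte 2 (53): sum1=57, sum2=144
  after byte 3 (CD): sum1=7, sum2=151
  after byte 4 (6E): sum1=117, sum2=13
  after byte 5 (E7): sum1=93, sum2=106
Checksum = sum2·256 + sum1 = 106·256 + 93 = 27229 = 0x6A5D.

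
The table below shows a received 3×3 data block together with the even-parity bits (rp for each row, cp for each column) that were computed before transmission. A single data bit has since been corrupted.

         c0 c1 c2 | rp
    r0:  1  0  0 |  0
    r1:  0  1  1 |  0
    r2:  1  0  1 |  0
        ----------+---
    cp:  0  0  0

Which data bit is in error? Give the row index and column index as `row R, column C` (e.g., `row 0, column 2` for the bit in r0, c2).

row 0, column 1

Recompute each row's even parity and compare to rp:
  r0: data parity 1, sent rp 0 → mismatch
  r1: data parity 0, sent rp 0 → ok
  r2: data parity 0, sent rp 0 → ok
Recompute each column's even parity and compare to cp:
  c0: data parity 0, sent cp 0 → ok
  c1: data parity 1, sent cp 0 → mismatch
  c2: data parity 0, sent cp 0 → ok
Exactly one row (r0) and one column (c1) fail → the flipped bit is at their intersection.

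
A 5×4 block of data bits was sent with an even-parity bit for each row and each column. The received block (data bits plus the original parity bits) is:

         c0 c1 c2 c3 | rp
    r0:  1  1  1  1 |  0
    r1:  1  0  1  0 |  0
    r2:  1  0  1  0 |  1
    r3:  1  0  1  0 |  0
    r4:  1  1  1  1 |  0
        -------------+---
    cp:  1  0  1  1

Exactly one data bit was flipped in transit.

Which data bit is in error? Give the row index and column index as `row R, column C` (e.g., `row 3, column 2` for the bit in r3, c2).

Recompute each row's even parity and compare to rp:
  r0: data parity 0, sent rp 0 → ok
  r1: data parity 0, sent rp 0 → ok
  r2: data parity 0, sent rp 1 → mismatch
  r3: data parity 0, sent rp 0 → ok
  r4: data parity 0, sent rp 0 → ok
Recompute each column's even parity and compare to cp:
  c0: data parity 1, sent cp 1 → ok
  c1: data parity 0, sent cp 0 → ok
  c2: data parity 1, sent cp 1 → ok
  c3: data parity 0, sent cp 1 → mismatch
Exactly one row (r2) and one column (c3) fail → the flipped bit is at their intersection.

row 2, column 3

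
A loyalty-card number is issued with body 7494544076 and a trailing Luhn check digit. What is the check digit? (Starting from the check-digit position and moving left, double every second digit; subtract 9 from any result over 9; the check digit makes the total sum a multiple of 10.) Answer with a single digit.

1

Partial digits right→left: 6 7 0 4 4 5 4 9 4 7
Double every second digit counting from the check-digit position (so the 1st, 3rd, 5th, ... of the partial from the right).
  doubled (with −9 where >9): 3 0 8 8 8 → sum 27
  kept as-is: 7 4 5 9 7 → sum 32
Total = 27 + 32 = 59.
Check digit = (10 − (59 mod 10)) mod 10 = 1.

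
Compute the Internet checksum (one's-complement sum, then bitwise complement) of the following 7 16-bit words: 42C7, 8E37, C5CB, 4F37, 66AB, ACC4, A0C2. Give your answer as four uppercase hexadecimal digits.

One's-complement addition (fold any carry out of bit 15 back into bit 0):
  0x42C7 + 0x8E37 = 0x0D0FE
  0xD0FE + 0xC5CB = 0x196C9 → wrap carry → 0x96CA
  0x96CA + 0x4F37 = 0x0E601
  0xE601 + 0x66AB = 0x14CAC → wrap carry → 0x4CAD
  0x4CAD + 0xACC4 = 0x0F971
  0xF971 + 0xA0C2 = 0x19A33 → wrap carry → 0x9A34
One's-complement sum = 0x9A34.
Checksum = ~0x9A34 & 0xFFFF = 0x65CB.

65CB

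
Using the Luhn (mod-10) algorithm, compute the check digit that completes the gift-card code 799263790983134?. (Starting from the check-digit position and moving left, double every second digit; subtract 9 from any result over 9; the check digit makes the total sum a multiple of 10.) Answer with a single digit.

3

Partial digits right→left: 4 3 1 3 8 9 0 9 7 3 6 2 9 9 7
Double every second digit counting from the check-digit position (so the 1st, 3rd, 5th, ... of the partial from the right).
  doubled (with −9 where >9): 8 2 7 0 5 3 9 5 → sum 39
  kept as-is: 3 3 9 9 3 2 9 → sum 38
Total = 39 + 38 = 77.
Check digit = (10 − (77 mod 10)) mod 10 = 3.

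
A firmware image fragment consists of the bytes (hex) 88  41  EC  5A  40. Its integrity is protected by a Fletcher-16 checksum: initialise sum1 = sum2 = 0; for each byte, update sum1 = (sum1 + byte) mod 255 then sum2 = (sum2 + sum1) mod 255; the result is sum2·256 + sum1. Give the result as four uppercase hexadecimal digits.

Running sums (mod 255):
  after byte 0 (88): sum1=136, sum2=136
  after byte 1 (41): sum1=201, sum2=82
  after byte 2 (EC): sum1=182, sum2=9
  after byte 3 (5A): sum1=17, sum2=26
  after byte 4 (40): sum1=81, sum2=107
Checksum = sum2·256 + sum1 = 107·256 + 81 = 27473 = 0x6B51.

6B51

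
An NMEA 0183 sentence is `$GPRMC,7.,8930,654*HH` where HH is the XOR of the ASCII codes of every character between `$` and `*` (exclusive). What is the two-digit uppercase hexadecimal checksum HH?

XOR the ASCII codes of the payload characters:
  'G' = 0x47 → acc = 0x47
  'P' = 0x50 → acc = 0x17
  'R' = 0x52 → acc = 0x45
  'M' = 0x4D → acc = 0x08
  'C' = 0x43 → acc = 0x4B
  ',' = 0x2C → acc = 0x67
  '7' = 0x37 → acc = 0x50
  '.' = 0x2E → acc = 0x7E
  ',' = 0x2C → acc = 0x52
  '8' = 0x38 → acc = 0x6A
  '9' = 0x39 → acc = 0x53
  '3' = 0x33 → acc = 0x60
  '0' = 0x30 → acc = 0x50
  ',' = 0x2C → acc = 0x7C
  '6' = 0x36 → acc = 0x4A
  '5' = 0x35 → acc = 0x7F
  '4' = 0x34 → acc = 0x4B
Checksum = 0x4B.

4B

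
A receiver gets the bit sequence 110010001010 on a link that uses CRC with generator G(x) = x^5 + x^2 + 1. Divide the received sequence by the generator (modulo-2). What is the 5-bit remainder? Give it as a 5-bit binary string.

01000

Modulo-2 division of 110010001010 by 100101:
  pos 0: 110010 XOR 100101 = 010111
  pos 1: 101110 XOR 100101 = 001011
  pos 3: 101101 XOR 100101 = 001000
  pos 5: 100001 XOR 100101 = 000100
Remainder = 01000 (nonzero — an error is detected).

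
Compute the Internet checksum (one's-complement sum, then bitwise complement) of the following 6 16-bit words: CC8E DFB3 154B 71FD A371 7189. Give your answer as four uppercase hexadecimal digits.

B779

One's-complement addition (fold any carry out of bit 15 back into bit 0):
  0xCC8E + 0xDFB3 = 0x1AC41 → wrap carry → 0xAC42
  0xAC42 + 0x154B = 0x0C18D
  0xC18D + 0x71FD = 0x1338A → wrap carry → 0x338B
  0x338B + 0xA371 = 0x0D6FC
  0xD6FC + 0x7189 = 0x14885 → wrap carry → 0x4886
One's-complement sum = 0x4886.
Checksum = ~0x4886 & 0xFFFF = 0xB779.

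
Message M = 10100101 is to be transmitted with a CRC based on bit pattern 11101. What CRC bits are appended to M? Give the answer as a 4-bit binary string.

Append 4 zeros: 101001010000. Divide by 11101 (XOR where the leading bit is 1):
  pos 0: 10100 XOR 11101 = 01001
  pos 1: 10011 XOR 11101 = 01110
  pos 2: 11100 XOR 11101 = 00001
  pos 6: 11000 XOR 11101 = 00101
Remainder (last 4 bits) = 1010. This is the CRC / FCS.

1010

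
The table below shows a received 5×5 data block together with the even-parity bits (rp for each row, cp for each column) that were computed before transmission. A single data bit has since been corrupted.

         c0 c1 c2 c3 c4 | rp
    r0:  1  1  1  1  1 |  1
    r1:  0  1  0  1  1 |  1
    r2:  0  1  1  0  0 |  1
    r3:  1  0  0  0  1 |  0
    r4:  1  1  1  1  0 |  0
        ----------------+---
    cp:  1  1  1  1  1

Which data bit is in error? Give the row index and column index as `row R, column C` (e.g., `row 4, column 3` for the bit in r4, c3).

row 2, column 1

Recompute each row's even parity and compare to rp:
  r0: data parity 1, sent rp 1 → ok
  r1: data parity 1, sent rp 1 → ok
  r2: data parity 0, sent rp 1 → mismatch
  r3: data parity 0, sent rp 0 → ok
  r4: data parity 0, sent rp 0 → ok
Recompute each column's even parity and compare to cp:
  c0: data parity 1, sent cp 1 → ok
  c1: data parity 0, sent cp 1 → mismatch
  c2: data parity 1, sent cp 1 → ok
  c3: data parity 1, sent cp 1 → ok
  c4: data parity 1, sent cp 1 → ok
Exactly one row (r2) and one column (c1) fail → the flipped bit is at their intersection.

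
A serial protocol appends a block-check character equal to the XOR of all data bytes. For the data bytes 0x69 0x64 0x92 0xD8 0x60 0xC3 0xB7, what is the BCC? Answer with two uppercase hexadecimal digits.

XOR the bytes together:
  start with 0x69
  0x69 ⊕ 0x64 = 0x0D
  0x0D ⊕ 0x92 = 0x9F
  0x9F ⊕ 0xD8 = 0x47
  0x47 ⊕ 0x60 = 0x27
  0x27 ⊕ 0xC3 = 0xE4
  0xE4 ⊕ 0xB7 = 0x53

53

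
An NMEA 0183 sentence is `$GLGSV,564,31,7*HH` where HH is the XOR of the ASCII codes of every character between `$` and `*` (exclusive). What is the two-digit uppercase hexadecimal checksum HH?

XOR the ASCII codes of the payload characters:
  'G' = 0x47 → acc = 0x47
  'L' = 0x4C → acc = 0x0B
  'G' = 0x47 → acc = 0x4C
  'S' = 0x53 → acc = 0x1F
  'V' = 0x56 → acc = 0x49
  ',' = 0x2C → acc = 0x65
  '5' = 0x35 → acc = 0x50
  '6' = 0x36 → acc = 0x66
  '4' = 0x34 → acc = 0x52
  ',' = 0x2C → acc = 0x7E
  '3' = 0x33 → acc = 0x4D
  '1' = 0x31 → acc = 0x7C
  ',' = 0x2C → acc = 0x50
  '7' = 0x37 → acc = 0x67
Checksum = 0x67.

67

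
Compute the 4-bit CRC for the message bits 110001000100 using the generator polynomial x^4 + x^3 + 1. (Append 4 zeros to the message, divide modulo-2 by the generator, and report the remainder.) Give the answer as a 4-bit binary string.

Append 4 zeros: 1100010001000000. Divide by 11001 (XOR where the leading bit is 1):
  pos 0: 11000 XOR 11001 = 00001
  pos 4: 11000 XOR 11001 = 00001
  pos 8: 11000 XOR 11001 = 00001
Remainder (last 4 bits) = 1000. This is the CRC / FCS.

1000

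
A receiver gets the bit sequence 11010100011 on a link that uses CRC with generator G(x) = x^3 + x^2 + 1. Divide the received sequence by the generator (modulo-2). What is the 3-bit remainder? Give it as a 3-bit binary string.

000

Modulo-2 division of 11010100011 by 1101:
  pos 0: 1101 XOR 1101 = 0000
  pos 5: 1000 XOR 1101 = 0101
  pos 6: 1011 XOR 1101 = 0110
  pos 7: 1101 XOR 1101 = 0000
Remainder = 000 (zero — the frame passes the CRC check).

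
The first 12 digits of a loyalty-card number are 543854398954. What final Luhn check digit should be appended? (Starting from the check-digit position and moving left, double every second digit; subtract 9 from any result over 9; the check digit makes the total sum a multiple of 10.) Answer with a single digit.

Partial digits right→left: 4 5 9 8 9 3 4 5 8 3 4 5
Double every second digit counting from the check-digit position (so the 1st, 3rd, 5th, ... of the partial from the right).
  doubled (with −9 where >9): 8 9 9 8 7 8 → sum 49
  kept as-is: 5 8 3 5 3 5 → sum 29
Total = 49 + 29 = 78.
Check digit = (10 − (78 mod 10)) mod 10 = 2.

2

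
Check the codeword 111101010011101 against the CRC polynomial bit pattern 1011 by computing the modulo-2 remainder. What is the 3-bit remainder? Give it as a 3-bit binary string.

000

Modulo-2 division of 111101010011101 by 1011:
  pos 0: 1111 XOR 1011 = 0100
  pos 1: 1000 XOR 1011 = 0011
  pos 3: 1110 XOR 1011 = 0101
  pos 4: 1011 XOR 1011 = 0000
  pos 10: 1110 XOR 1011 = 0101
  pos 11: 1011 XOR 1011 = 0000
Remainder = 000 (zero — the frame passes the CRC check).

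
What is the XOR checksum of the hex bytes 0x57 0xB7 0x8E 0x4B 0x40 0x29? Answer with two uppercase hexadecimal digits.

4C

XOR the bytes together:
  start with 0x57
  0x57 ⊕ 0xB7 = 0xE0
  0xE0 ⊕ 0x8E = 0x6E
  0x6E ⊕ 0x4B = 0x25
  0x25 ⊕ 0x40 = 0x65
  0x65 ⊕ 0x29 = 0x4C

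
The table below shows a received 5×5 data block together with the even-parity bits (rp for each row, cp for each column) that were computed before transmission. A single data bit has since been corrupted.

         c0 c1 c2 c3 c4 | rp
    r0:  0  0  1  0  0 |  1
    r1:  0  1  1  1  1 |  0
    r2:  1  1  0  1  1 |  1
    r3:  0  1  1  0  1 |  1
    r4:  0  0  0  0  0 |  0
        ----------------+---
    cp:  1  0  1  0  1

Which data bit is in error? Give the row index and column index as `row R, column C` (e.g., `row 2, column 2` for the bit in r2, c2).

row 2, column 1

Recompute each row's even parity and compare to rp:
  r0: data parity 1, sent rp 1 → ok
  r1: data parity 0, sent rp 0 → ok
  r2: data parity 0, sent rp 1 → mismatch
  r3: data parity 1, sent rp 1 → ok
  r4: data parity 0, sent rp 0 → ok
Recompute each column's even parity and compare to cp:
  c0: data parity 1, sent cp 1 → ok
  c1: data parity 1, sent cp 0 → mismatch
  c2: data parity 1, sent cp 1 → ok
  c3: data parity 0, sent cp 0 → ok
  c4: data parity 1, sent cp 1 → ok
Exactly one row (r2) and one column (c1) fail → the flipped bit is at their intersection.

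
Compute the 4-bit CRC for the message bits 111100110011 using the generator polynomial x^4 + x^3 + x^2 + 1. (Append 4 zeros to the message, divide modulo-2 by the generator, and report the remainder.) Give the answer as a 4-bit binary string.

0110

Append 4 zeros: 1111001100110000. Divide by 11101 (XOR where the leading bit is 1):
  pos 0: 11110 XOR 11101 = 00011
  pos 3: 11011 XOR 11101 = 00110
  pos 5: 11000 XOR 11101 = 00101
  pos 7: 10111 XOR 11101 = 01010
  pos 8: 10100 XOR 11101 = 01001
  pos 9: 10010 XOR 11101 = 01111
  pos 10: 11110 XOR 11101 = 00011
Remainder (last 4 bits) = 0110. This is the CRC / FCS.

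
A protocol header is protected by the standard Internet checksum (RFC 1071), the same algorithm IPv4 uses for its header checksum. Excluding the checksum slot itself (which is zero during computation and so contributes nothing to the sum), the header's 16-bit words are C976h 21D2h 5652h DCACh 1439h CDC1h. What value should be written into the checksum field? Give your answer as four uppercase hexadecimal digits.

One's-complement addition (fold any carry out of bit 15 back into bit 0):
  0xC976 + 0x21D2 = 0x0EB48
  0xEB48 + 0x5652 = 0x1419A → wrap carry → 0x419B
  0x419B + 0xDCAC = 0x11E47 → wrap carry → 0x1E48
  0x1E48 + 0x1439 = 0x03281
  0x3281 + 0xCDC1 = 0x10042 → wrap carry → 0x0043
One's-complement sum = 0x0043.
Checksum = ~0x0043 & 0xFFFF = 0xFFBC.

FFBC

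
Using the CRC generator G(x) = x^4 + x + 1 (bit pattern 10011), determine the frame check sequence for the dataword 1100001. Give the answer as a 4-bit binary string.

Append 4 zeros: 11000010000. Divide by 10011 (XOR where the leading bit is 1):
  pos 0: 11000 XOR 10011 = 01011
  pos 1: 10110 XOR 10011 = 00101
  pos 3: 10110 XOR 10011 = 00101
  pos 5: 10100 XOR 10011 = 00111
Remainder (last 4 bits) = 1110. This is the CRC / FCS.

1110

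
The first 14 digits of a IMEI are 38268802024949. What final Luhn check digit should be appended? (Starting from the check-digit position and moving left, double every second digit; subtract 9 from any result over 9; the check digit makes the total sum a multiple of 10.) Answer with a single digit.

6

Partial digits right→left: 9 4 9 4 2 0 2 0 8 8 6 2 8 3
Double every second digit counting from the check-digit position (so the 1st, 3rd, 5th, ... of the partial from the right).
  doubled (with −9 where >9): 9 9 4 4 7 3 7 → sum 43
  kept as-is: 4 4 0 0 8 2 3 → sum 21
Total = 43 + 21 = 64.
Check digit = (10 − (64 mod 10)) mod 10 = 6.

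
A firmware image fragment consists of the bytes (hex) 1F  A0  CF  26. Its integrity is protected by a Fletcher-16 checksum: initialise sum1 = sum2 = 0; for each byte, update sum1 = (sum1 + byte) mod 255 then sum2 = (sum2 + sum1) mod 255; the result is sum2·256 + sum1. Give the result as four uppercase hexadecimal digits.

24B5

Running sums (mod 255):
  after byte 0 (1F): sum1=31, sum2=31
  after byte 1 (A0): sum1=191, sum2=222
  after byte 2 (CF): sum1=143, sum2=110
  after byte 3 (26): sum1=181, sum2=36
Checksum = sum2·256 + sum1 = 36·256 + 181 = 9397 = 0x24B5.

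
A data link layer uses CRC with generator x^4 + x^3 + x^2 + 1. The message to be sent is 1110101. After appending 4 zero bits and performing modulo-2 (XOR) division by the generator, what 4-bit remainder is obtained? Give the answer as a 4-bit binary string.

Append 4 zeros: 11101010000. Divide by 11101 (XOR where the leading bit is 1):
  pos 0: 11101 XOR 11101 = 00000
  pos 6: 10000 XOR 11101 = 01101
Remainder (last 4 bits) = 1101. This is the CRC / FCS.

1101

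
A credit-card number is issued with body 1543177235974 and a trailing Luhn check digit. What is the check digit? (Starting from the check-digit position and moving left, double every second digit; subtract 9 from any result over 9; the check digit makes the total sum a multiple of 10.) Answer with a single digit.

Partial digits right→left: 4 7 9 5 3 2 7 7 1 3 4 5 1
Double every second digit counting from the check-digit position (so the 1st, 3rd, 5th, ... of the partial from the right).
  doubled (with −9 where >9): 8 9 6 5 2 8 2 → sum 40
  kept as-is: 7 5 2 7 3 5 → sum 29
Total = 40 + 29 = 69.
Check digit = (10 − (69 mod 10)) mod 10 = 1.

1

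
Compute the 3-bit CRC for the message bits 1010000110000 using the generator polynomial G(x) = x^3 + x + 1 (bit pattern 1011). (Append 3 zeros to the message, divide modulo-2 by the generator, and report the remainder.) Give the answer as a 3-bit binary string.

Append 3 zeros: 1010000110000000. Divide by 1011 (XOR where the leading bit is 1):
  pos 0: 1010 XOR 1011 = 0001
  pos 3: 1000 XOR 1011 = 0011
  pos 5: 1111 XOR 1011 = 0100
  pos 6: 1000 XOR 1011 = 0011
  pos 8: 1100 XOR 1011 = 0111
  pos 9: 1110 XOR 1011 = 0101
  pos 10: 1010 XOR 1011 = 0001
Remainder (last 3 bits) = 100. This is the CRC / FCS.

100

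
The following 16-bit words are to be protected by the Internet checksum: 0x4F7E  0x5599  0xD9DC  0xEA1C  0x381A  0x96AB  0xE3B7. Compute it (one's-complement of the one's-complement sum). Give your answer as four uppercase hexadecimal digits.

One's-complement addition (fold any carry out of bit 15 back into bit 0):
  0x4F7E + 0x5599 = 0x0A517
  0xA517 + 0xD9DC = 0x17EF3 → wrap carry → 0x7EF4
  0x7EF4 + 0xEA1C = 0x16910 → wrap carry → 0x6911
  0x6911 + 0x381A = 0x0A12B
  0xA12B + 0x96AB = 0x137D6 → wrap carry → 0x37D7
  0x37D7 + 0xE3B7 = 0x11B8E → wrap carry → 0x1B8F
One's-complement sum = 0x1B8F.
Checksum = ~0x1B8F & 0xFFFF = 0xE470.

E470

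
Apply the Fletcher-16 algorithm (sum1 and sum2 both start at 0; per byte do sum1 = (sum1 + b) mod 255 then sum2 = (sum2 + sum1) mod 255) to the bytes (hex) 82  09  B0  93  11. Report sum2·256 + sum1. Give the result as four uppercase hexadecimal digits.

Running sums (mod 255):
  after byte 0 (82): sum1=130, sum2=130
  after byte 1 (09): sum1=139, sum2=14
  after byte 2 (B0): sum1=60, sum2=74
  after byte 3 (93): sum1=207, sum2=26
  after byte 4 (11): sum1=224, sum2=250
Checksum = sum2·256 + sum1 = 250·256 + 224 = 64224 = 0xFAE0.

FAE0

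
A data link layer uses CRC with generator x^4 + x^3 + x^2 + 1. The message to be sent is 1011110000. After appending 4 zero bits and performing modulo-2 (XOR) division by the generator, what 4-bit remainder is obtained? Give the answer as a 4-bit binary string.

1101

Append 4 zeros: 10111100000000. Divide by 11101 (XOR where the leading bit is 1):
  pos 0: 10111 XOR 11101 = 01010
  pos 1: 10101 XOR 11101 = 01000
  pos 2: 10000 XOR 11101 = 01101
  pos 3: 11010 XOR 11101 = 00111
  pos 5: 11100 XOR 11101 = 00001
  pos 9: 10000 XOR 11101 = 01101
Remainder (last 4 bits) = 1101. This is the CRC / FCS.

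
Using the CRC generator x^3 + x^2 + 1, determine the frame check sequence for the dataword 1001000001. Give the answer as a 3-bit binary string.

Append 3 zeros: 1001000001000. Divide by 1101 (XOR where the leading bit is 1):
  pos 0: 1001 XOR 1101 = 0100
  pos 1: 1000 XOR 1101 = 0101
  pos 2: 1010 XOR 1101 = 0111
  pos 3: 1110 XOR 1101 = 0011
  pos 5: 1100 XOR 1101 = 0001
  pos 8: 1100 XOR 1101 = 0001
Remainder (last 3 bits) = 010. This is the CRC / FCS.

010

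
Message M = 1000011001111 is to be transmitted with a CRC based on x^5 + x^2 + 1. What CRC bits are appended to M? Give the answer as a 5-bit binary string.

01100

Append 5 zeros: 100001100111100000. Divide by 100101 (XOR where the leading bit is 1):
  pos 0: 100001 XOR 100101 = 000100
  pos 3: 100100 XOR 100101 = 000001
  pos 8: 111110 XOR 100101 = 011011
  pos 9: 110110 XOR 100101 = 010011
  pos 10: 100110 XOR 100101 = 000011
Remainder (last 5 bits) = 01100. This is the CRC / FCS.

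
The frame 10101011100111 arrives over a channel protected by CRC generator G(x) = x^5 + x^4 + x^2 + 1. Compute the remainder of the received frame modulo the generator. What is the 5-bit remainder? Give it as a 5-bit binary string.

Modulo-2 division of 10101011100111 by 110101:
  pos 0: 101010 XOR 110101 = 011111
  pos 1: 111111 XOR 110101 = 001010
  pos 3: 101011 XOR 110101 = 011110
  pos 4: 111100 XOR 110101 = 001001
  pos 6: 100101 XOR 110101 = 010000
  pos 7: 100001 XOR 110101 = 010100
  pos 8: 101001 XOR 110101 = 011100
Remainder = 11100 (nonzero — an error is detected).

11100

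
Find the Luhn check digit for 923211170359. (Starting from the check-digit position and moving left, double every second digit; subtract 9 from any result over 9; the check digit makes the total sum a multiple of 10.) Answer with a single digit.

Partial digits right→left: 9 5 3 0 7 1 1 1 2 3 2 9
Double every second digit counting from the check-digit position (so the 1st, 3rd, 5th, ... of the partial from the right).
  doubled (with −9 where >9): 9 6 5 2 4 4 → sum 30
  kept as-is: 5 0 1 1 3 9 → sum 19
Total = 30 + 19 = 49.
Check digit = (10 − (49 mod 10)) mod 10 = 1.

1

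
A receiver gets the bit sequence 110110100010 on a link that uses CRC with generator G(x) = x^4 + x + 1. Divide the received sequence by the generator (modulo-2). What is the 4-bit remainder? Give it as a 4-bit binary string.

0011

Modulo-2 division of 110110100010 by 10011:
  pos 0: 11011 XOR 10011 = 01000
  pos 1: 10000 XOR 10011 = 00011
  pos 4: 11100 XOR 10011 = 01111
  pos 5: 11110 XOR 10011 = 01101
  pos 6: 11011 XOR 10011 = 01000
  pos 7: 10000 XOR 10011 = 00011
Remainder = 0011 (nonzero — an error is detected).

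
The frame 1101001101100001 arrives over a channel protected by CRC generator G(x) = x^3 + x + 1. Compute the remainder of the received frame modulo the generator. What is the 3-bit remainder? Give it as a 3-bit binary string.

001

Modulo-2 division of 1101001101100001 by 1011:
  pos 0: 1101 XOR 1011 = 0110
  pos 1: 1100 XOR 1011 = 0111
  pos 2: 1110 XOR 1011 = 0101
  pos 3: 1011 XOR 1011 = 0000
  pos 7: 1011 XOR 1011 = 0000
Remainder = 001 (nonzero — an error is detected).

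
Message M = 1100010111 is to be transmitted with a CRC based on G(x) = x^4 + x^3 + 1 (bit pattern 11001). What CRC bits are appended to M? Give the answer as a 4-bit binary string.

Append 4 zeros: 11000101110000. Divide by 11001 (XOR where the leading bit is 1):
  pos 0: 11000 XOR 11001 = 00001
  pos 4: 11011 XOR 11001 = 00010
  pos 7: 10100 XOR 11001 = 01101
  pos 8: 11010 XOR 11001 = 00011
Remainder (last 4 bits) = 0110. This is the CRC / FCS.

0110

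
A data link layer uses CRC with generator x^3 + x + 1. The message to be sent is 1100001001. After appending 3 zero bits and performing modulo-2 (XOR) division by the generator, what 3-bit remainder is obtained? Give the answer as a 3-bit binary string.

Append 3 zeros: 1100001001000. Divide by 1011 (XOR where the leading bit is 1):
  pos 0: 1100 XOR 1011 = 0111
  pos 1: 1110 XOR 1011 = 0101
  pos 2: 1010 XOR 1011 = 0001
  pos 5: 1100 XOR 1011 = 0111
  pos 6: 1111 XOR 1011 = 0100
  pos 7: 1000 XOR 1011 = 0011
  pos 9: 1100 XOR 1011 = 0111
Remainder (last 3 bits) = 111. This is the CRC / FCS.

111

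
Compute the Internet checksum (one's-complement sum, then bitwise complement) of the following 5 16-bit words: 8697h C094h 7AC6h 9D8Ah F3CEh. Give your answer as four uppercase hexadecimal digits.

One's-complement addition (fold any carry out of bit 15 back into bit 0):
  0x8697 + 0xC094 = 0x1472B → wrap carry → 0x472C
  0x472C + 0x7AC6 = 0x0C1F2
  0xC1F2 + 0x9D8A = 0x15F7C → wrap carry → 0x5F7D
  0x5F7D + 0xF3CE = 0x1534B → wrap carry → 0x534C
One's-complement sum = 0x534C.
Checksum = ~0x534C & 0xFFFF = 0xACB3.

ACB3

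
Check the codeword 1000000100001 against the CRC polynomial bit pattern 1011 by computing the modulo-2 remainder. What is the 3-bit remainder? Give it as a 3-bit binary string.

Modulo-2 division of 1000000100001 by 1011:
  pos 0: 1000 XOR 1011 = 0011
  pos 2: 1100 XOR 1011 = 0111
  pos 3: 1110 XOR 1011 = 0101
  pos 4: 1011 XOR 1011 = 0000
Remainder = 001 (nonzero — an error is detected).

001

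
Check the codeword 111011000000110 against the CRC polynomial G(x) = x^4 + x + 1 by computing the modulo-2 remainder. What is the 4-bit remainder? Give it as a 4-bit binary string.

Modulo-2 division of 111011000000110 by 10011:
  pos 0: 11101 XOR 10011 = 01110
  pos 1: 11101 XOR 10011 = 01110
  pos 2: 11100 XOR 10011 = 01111
  pos 3: 11110 XOR 10011 = 01101
  pos 4: 11010 XOR 10011 = 01001
  pos 5: 10010 XOR 10011 = 00001
  pos 9: 10011 XOR 10011 = 00000
Remainder = 0000 (zero — the frame passes the CRC check).

0000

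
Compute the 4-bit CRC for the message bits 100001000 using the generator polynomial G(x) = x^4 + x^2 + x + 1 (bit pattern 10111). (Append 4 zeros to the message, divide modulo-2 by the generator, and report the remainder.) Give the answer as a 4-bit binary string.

Append 4 zeros: 1000010000000. Divide by 10111 (XOR where the leading bit is 1):
  pos 0: 10000 XOR 10111 = 00111
  pos 2: 11110 XOR 10111 = 01001
  pos 3: 10010 XOR 10111 = 00101
  pos 5: 10100 XOR 10111 = 00011
  pos 8: 11000 XOR 10111 = 01111
Remainder (last 4 bits) = 1111. This is the CRC / FCS.

1111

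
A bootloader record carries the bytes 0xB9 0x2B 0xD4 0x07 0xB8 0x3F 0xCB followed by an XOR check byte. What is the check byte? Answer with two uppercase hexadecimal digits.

0D

XOR the bytes together:
  start with 0xB9
  0xB9 ⊕ 0x2B = 0x92
  0x92 ⊕ 0xD4 = 0x46
  0x46 ⊕ 0x07 = 0x41
  0x41 ⊕ 0xB8 = 0xF9
  0xF9 ⊕ 0x3F = 0xC6
  0xC6 ⊕ 0xCB = 0x0D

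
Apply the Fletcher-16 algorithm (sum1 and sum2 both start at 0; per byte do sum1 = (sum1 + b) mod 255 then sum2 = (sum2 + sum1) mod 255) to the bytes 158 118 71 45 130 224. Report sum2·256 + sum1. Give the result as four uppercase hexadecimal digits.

Running sums (mod 255):
  after byte 0 (158): sum1=158, sum2=158
  after byte 1 (118): sum1=21, sum2=179
  after byte 2 (71): sum1=92, sum2=16
  after byte 3 (45): sum1=137, sum2=153
  after byte 4 (130): sum1=12, sum2=165
  after byte 5 (224): sum1=236, sum2=146
Checksum = sum2·256 + sum1 = 146·256 + 236 = 37612 = 0x92EC.

92EC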